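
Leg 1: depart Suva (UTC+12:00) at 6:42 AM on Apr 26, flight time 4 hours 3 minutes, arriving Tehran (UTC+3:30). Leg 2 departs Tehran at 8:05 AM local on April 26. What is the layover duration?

5 hours 50 minutes

Convert departure to UTC: 6:42 AM − 12:00 = 6:42 PM UTC on Apr 25.
Add 4 hours and 3 minutes flight time → 10:45 PM UTC.
Tehran is UTC+3:30, so local arrival = 10:45 PM + 3:30 = 2:15 AM on Apr 26.
Layover = 8:05 AM − 2:15 AM = 5 hours 50 minutes.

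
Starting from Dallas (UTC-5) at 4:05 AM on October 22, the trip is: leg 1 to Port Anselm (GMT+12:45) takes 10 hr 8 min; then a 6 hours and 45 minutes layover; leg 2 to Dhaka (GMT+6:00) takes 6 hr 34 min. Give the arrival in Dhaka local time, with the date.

Convert departure to UTC: 4:05 AM + 5:00 = 9:05 AM UTC on Oct 22.
Add 10 hours and 8 minutes leg 1 → 7:13 PM UTC.
Add 6 hours 45 minutes layover in Port Anselm → 1:58 AM UTC (Oct 23).
Add 6 hours 34 minutes leg 2 → 8:32 AM UTC.
Dhaka is UTC+6:00, so local arrival = 8:32 AM + 6:00 = 2:32 PM on Oct 23.

2:32 PM on October 23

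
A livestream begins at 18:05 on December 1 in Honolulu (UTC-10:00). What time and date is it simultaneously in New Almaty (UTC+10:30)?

14:35 on December 2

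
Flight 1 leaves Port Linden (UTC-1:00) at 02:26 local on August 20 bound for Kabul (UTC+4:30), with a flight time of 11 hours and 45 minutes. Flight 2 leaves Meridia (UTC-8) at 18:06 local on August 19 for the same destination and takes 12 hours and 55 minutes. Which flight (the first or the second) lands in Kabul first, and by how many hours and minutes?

the second, by 10 minutes

Flight 1 in UTC: 02:26 + 1:00 = 03:26 on Aug 20.
+11 hours and 45 minutes → arrive 15:11 UTC on Aug 20.
Flight 2 in UTC: 18:06 + 8:00 = 02:06 on Aug 20.
+12 hours and 55 minutes → arrive 15:01 UTC on Aug 20.
Flight 2 lands earlier by 10 minutes.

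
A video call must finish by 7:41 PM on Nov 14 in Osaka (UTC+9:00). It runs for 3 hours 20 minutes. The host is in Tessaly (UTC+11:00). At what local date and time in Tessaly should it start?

6:21 PM on November 14

Target end time in UTC: 7:41 PM − 9:00 = 10:41 AM on Nov 14.
Subtract 3 hours and 20 minutes → start 7:21 AM UTC on Nov 14.
Tessaly is UTC+11:00: 7:21 AM + 11:00 = 6:21 PM on Nov 14.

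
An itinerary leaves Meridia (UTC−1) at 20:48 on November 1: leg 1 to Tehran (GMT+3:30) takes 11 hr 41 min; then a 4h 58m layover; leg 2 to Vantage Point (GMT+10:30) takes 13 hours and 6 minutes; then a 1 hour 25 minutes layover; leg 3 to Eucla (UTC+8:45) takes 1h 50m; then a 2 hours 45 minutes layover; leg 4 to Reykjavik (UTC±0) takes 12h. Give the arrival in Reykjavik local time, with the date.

Convert departure to UTC: 20:48 + 1:00 = 21:48 UTC on Nov 1.
Add 11 hours 41 minutes leg 1 → 09:29 UTC (Nov 2).
Add 4 hours and 58 minutes layover in Tehran → 14:27 UTC.
Add 13 hours and 6 minutes leg 2 → 03:33 UTC (Nov 3).
Add 1 hour and 25 minutes layover in Vantage Point → 04:58 UTC.
Add 1 hour and 50 minutes leg 3 → 06:48 UTC.
Add 2 hours 45 minutes layover in Eucla → 09:33 UTC.
Add 12 hours leg 4 → 21:33 UTC.
Reykjavik is UTC+0, so local arrival is the same: 21:33 on Nov 3.

21:33 on Nov 3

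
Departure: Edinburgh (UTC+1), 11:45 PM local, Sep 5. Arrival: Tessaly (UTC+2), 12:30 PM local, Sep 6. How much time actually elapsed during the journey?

Departure in UTC: 11:45 PM − 1:00 = 10:45 PM on Sep 5.
Arrival in UTC: 12:30 PM − 2:00 = 10:30 AM on Sep 6.
Elapsed = 10:30 AM − 10:45 PM (+1 day) = 11 hours 45 minutes.

11 hours 45 minutes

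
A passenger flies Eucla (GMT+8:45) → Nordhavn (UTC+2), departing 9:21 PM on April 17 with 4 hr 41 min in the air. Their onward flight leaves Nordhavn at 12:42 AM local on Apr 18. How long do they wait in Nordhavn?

5 hours 25 minutes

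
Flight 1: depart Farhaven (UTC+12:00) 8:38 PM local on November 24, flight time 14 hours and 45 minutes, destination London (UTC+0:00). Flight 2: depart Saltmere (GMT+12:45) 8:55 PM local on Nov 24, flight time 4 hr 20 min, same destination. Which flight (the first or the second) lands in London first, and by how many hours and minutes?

Flight 1 in UTC: 8:38 PM − 12:00 = 8:38 AM on Nov 24.
+14 hours 45 minutes → arrive 11:23 PM UTC on Nov 24.
Flight 2 in UTC: 8:55 PM − 12:45 = 8:10 AM on Nov 24.
+4 hours 20 minutes → arrive 12:30 PM UTC on Nov 24.
Flight 2 lands earlier by 10 hours 53 minutes.

the second, by 10 hours 53 minutes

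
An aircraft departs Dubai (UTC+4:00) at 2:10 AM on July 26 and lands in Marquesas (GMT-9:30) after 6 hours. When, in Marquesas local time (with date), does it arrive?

6:40 PM on July 25

Marquesas is 13:30 behind Dubai.
After 6 hours it is 8:10 AM in Dubai.
Shift by the zone difference: 8:10 AM − 13:30 = 6:40 PM on Jul 25 in Marquesas.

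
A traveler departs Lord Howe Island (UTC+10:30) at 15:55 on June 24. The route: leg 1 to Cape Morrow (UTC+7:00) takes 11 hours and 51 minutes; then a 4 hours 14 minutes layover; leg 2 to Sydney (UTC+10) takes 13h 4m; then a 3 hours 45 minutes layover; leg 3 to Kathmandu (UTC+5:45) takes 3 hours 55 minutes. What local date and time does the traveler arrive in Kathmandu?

23:59 on Jun 25

Convert departure to UTC: 15:55 − 10:30 = 05:25 UTC on Jun 24.
Add 11 hours 51 minutes leg 1 → 17:16 UTC.
Add 4 hours and 14 minutes layover in Cape Morrow → 21:30 UTC.
Add 13 hours 4 minutes leg 2 → 10:34 UTC (Jun 25).
Add 3 hours 45 minutes layover in Sydney → 14:19 UTC.
Add 3 hours and 55 minutes leg 3 → 18:14 UTC.
Kathmandu is UTC+5:45, so local arrival = 18:14 + 5:45 = 23:59 on Jun 25.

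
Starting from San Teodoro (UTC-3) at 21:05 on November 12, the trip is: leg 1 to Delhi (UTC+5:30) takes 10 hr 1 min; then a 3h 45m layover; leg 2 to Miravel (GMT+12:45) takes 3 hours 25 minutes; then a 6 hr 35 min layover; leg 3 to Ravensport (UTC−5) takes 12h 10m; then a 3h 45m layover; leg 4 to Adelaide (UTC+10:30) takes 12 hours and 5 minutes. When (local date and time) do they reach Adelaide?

Convert departure to UTC: 21:05 + 3:00 = 00:05 UTC on Nov 13.
Add 10 hours 1 minute leg 1 → 10:06 UTC.
Add 3 hours and 45 minutes layover in Delhi → 13:51 UTC.
Add 3 hours and 25 minutes leg 2 → 17:16 UTC.
Add 6 hours 35 minutes layover in Miravel → 23:51 UTC.
Add 12 hours 10 minutes leg 3 → 12:01 UTC (Nov 14).
Add 3 hours and 45 minutes layover in Ravensport → 15:46 UTC.
Add 12 hours 5 minutes leg 4 → 03:51 UTC (Nov 15).
Adelaide is UTC+10:30, so local arrival = 03:51 + 10:30 = 14:21 on Nov 15.

14:21 on Nov 15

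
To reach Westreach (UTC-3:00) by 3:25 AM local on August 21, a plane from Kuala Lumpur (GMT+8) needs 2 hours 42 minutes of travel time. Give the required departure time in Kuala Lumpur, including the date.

Target arrival in UTC: 3:25 AM + 3:00 = 6:25 AM on Aug 21.
Subtract 2 hours 42 minutes → departure 3:43 AM UTC on Aug 21.
Kuala Lumpur is UTC+8:00: 3:43 AM + 8:00 = 11:43 AM on Aug 21.

11:43 AM on August 21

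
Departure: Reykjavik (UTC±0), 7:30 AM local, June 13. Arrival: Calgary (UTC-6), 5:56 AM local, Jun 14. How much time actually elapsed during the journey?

28 hours 26 minutes

Departure is already UTC: 7:30 AM on Jun 13.
Arrival in UTC: 5:56 AM + 6:00 = 11:56 AM on Jun 14.
Elapsed = 11:56 AM − 7:30 AM (+1 day) = 28 hours 26 minutes.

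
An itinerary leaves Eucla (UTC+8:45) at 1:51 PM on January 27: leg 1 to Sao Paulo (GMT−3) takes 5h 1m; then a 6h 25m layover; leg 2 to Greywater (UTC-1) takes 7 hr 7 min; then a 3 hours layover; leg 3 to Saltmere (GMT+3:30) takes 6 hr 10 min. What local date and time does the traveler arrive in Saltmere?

12:19 PM on Jan 28

Convert departure to UTC: 1:51 PM − 8:45 = 5:06 AM UTC on Jan 27.
Add 5 hours and 1 minute leg 1 → 10:07 AM UTC.
Add 6 hours and 25 minutes layover in Sao Paulo → 4:32 PM UTC.
Add 7 hours and 7 minutes leg 2 → 11:39 PM UTC.
Add 3 hours layover in Greywater → 2:39 AM UTC (Jan 28).
Add 6 hours and 10 minutes leg 3 → 8:49 AM UTC.
Saltmere is UTC+3:30, so local arrival = 8:49 AM + 3:30 = 12:19 PM on Jan 28.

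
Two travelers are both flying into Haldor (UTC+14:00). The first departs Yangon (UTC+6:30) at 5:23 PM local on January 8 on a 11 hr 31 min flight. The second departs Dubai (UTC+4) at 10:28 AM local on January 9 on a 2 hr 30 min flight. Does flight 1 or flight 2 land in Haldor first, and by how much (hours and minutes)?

the first, by 10 hours 34 minutes

Flight 1 in UTC: 5:23 PM − 6:30 = 10:53 AM on Jan 8.
+11 hours and 31 minutes → arrive 10:24 PM UTC on Jan 8.
Flight 2 in UTC: 10:28 AM − 4:00 = 6:28 AM on Jan 9.
+2 hours and 30 minutes → arrive 8:58 AM UTC on Jan 9.
Flight 1 lands earlier by 10 hours 34 minutes.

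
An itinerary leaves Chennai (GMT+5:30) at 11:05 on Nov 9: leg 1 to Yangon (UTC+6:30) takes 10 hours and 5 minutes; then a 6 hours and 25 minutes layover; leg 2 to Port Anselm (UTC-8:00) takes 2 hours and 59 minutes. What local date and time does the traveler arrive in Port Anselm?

Convert departure to UTC: 11:05 − 5:30 = 05:35 UTC on Nov 9.
Add 10 hours 5 minutes leg 1 → 15:40 UTC.
Add 6 hours and 25 minutes layover in Yangon → 22:05 UTC.
Add 2 hours 59 minutes leg 2 → 01:04 UTC (Nov 10).
Port Anselm is UTC−8:00, so local arrival = 01:04 − 8:00 = 17:04 on Nov 9.

17:04 on November 9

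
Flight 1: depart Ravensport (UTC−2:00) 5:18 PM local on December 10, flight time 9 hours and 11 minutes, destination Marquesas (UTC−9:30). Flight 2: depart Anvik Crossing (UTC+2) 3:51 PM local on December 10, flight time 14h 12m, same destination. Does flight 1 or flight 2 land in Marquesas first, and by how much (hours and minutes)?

the second, by 26 minutes

Flight 1 in UTC: 5:18 PM + 2:00 = 7:18 PM on Dec 10.
+9 hours and 11 minutes → arrive 4:29 AM UTC on Dec 11.
Flight 2 in UTC: 3:51 PM − 2:00 = 1:51 PM on Dec 10.
+14 hours 12 minutes → arrive 4:03 AM UTC on Dec 11.
Flight 2 lands earlier by 26 minutes.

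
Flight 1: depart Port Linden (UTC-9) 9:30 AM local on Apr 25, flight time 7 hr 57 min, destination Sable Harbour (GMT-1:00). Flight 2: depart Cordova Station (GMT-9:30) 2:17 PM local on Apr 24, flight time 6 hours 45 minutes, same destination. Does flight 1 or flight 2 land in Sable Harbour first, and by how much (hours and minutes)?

the second, by 19 hours 55 minutes

Flight 1 in UTC: 9:30 AM + 9:00 = 6:30 PM on Apr 25.
+7 hours 57 minutes → arrive 2:27 AM UTC on Apr 26.
Flight 2 in UTC: 2:17 PM + 9:30 = 11:47 PM on Apr 24.
+6 hours and 45 minutes → arrive 6:32 AM UTC on Apr 25.
Flight 2 lands earlier by 19 hours 55 minutes.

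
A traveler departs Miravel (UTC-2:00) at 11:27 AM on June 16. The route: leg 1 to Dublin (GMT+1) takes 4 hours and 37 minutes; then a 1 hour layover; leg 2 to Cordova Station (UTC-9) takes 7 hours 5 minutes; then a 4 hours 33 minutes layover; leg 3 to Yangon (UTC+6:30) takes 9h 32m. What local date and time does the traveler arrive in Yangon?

Convert departure to UTC: 11:27 AM + 2:00 = 1:27 PM UTC on Jun 16.
Add 4 hours 37 minutes leg 1 → 6:04 PM UTC.
Add 1 hour layover in Dublin → 7:04 PM UTC.
Add 7 hours and 5 minutes leg 2 → 2:09 AM UTC (Jun 17).
Add 4 hours and 33 minutes layover in Cordova Station → 6:42 AM UTC.
Add 9 hours and 32 minutes leg 3 → 4:14 PM UTC.
Yangon is UTC+6:30, so local arrival = 4:14 PM + 6:30 = 10:44 PM on Jun 17.

10:44 PM on Jun 17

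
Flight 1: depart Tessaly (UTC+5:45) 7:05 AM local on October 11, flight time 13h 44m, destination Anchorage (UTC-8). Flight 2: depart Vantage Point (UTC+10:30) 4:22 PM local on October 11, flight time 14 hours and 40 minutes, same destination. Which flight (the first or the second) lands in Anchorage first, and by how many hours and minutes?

the first, by 5 hours 28 minutes

Flight 1 in UTC: 7:05 AM − 5:45 = 1:20 AM on Oct 11.
+13 hours and 44 minutes → arrive 3:04 PM UTC on Oct 11.
Flight 2 in UTC: 4:22 PM − 10:30 = 5:52 AM on Oct 11.
+14 hours 40 minutes → arrive 8:32 PM UTC on Oct 11.
Flight 1 lands earlier by 5 hours 28 minutes.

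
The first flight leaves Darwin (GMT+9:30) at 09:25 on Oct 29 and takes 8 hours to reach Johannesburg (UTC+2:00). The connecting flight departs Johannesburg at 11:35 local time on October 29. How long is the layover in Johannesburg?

1 hour 40 minutes

Convert departure to UTC: 09:25 − 9:30 = 23:55 UTC on Oct 28.
Add 8 hours flight time → 07:55 UTC (Oct 29).
Johannesburg is UTC+2:00, so local arrival = 07:55 + 2:00 = 09:55 on Oct 29.
Layover = 11:35 − 09:55 = 1 hour 40 minutes.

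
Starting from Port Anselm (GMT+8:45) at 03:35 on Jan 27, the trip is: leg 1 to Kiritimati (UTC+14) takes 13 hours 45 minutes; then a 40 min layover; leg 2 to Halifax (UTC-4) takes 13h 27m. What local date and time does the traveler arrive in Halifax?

18:42 on January 27

Convert departure to UTC: 03:35 − 8:45 = 18:50 UTC on Jan 26.
Add 13 hours and 45 minutes leg 1 → 08:35 UTC (Jan 27).
Add 40 minutes layover in Kiritimati → 09:15 UTC.
Add 13 hours and 27 minutes leg 2 → 22:42 UTC.
Halifax is UTC−4:00, so local arrival = 22:42 − 4:00 = 18:42 on Jan 27.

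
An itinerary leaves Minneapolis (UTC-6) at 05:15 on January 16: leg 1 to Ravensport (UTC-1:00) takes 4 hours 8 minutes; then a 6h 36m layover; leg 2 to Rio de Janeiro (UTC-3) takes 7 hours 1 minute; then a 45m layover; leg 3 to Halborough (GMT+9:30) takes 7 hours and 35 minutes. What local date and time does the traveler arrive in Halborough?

22:50 on Jan 17

Convert departure to UTC: 05:15 + 6:00 = 11:15 UTC on Jan 16.
Add 4 hours 8 minutes leg 1 → 15:23 UTC.
Add 6 hours 36 minutes layover in Ravensport → 21:59 UTC.
Add 7 hours and 1 minute leg 2 → 05:00 UTC (Jan 17).
Add 45 minutes layover in Rio de Janeiro → 05:45 UTC.
Add 7 hours 35 minutes leg 3 → 13:20 UTC.
Halborough is UTC+9:30, so local arrival = 13:20 + 9:30 = 22:50 on Jan 17.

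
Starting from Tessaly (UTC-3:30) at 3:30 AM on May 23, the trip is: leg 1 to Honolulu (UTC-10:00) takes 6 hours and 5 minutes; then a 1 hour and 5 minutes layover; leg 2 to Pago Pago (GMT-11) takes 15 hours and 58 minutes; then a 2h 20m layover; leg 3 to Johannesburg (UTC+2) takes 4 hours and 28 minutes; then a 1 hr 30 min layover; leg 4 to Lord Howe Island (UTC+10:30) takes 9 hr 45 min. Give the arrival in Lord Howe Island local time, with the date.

Convert departure to UTC: 3:30 AM + 3:30 = 7:00 AM UTC on May 23.
Add 6 hours and 5 minutes leg 1 → 1:05 PM UTC.
Add 1 hour 5 minutes layover in Honolulu → 2:10 PM UTC.
Add 15 hours and 58 minutes leg 2 → 6:08 AM UTC (May 24).
Add 2 hours 20 minutes layover in Pago Pago → 8:28 AM UTC.
Add 4 hours 28 minutes leg 3 → 12:56 PM UTC.
Add 1 hour and 30 minutes layover in Johannesburg → 2:26 PM UTC.
Add 9 hours 45 minutes leg 4 → 12:11 AM UTC (May 25).
Lord Howe Island is UTC+10:30, so local arrival = 12:11 AM + 10:30 = 10:41 AM on May 25.

10:41 AM on May 25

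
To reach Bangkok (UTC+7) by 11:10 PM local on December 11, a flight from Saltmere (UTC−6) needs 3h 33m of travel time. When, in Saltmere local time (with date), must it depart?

6:37 AM on December 11

Target arrival in UTC: 11:10 PM − 7:00 = 4:10 PM on Dec 11.
Subtract 3 hours and 33 minutes → departure 12:37 PM UTC on Dec 11.
Saltmere is UTC−6:00: 12:37 PM − 6:00 = 6:37 AM on Dec 11.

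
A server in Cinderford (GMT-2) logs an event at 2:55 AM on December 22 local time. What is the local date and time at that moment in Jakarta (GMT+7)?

In UTC: 2:55 AM + 2:00 = 4:55 AM on Dec 22.
Jakarta is UTC+7:00: 4:55 AM + 7:00 = 11:55 AM on Dec 22.

11:55 AM on December 22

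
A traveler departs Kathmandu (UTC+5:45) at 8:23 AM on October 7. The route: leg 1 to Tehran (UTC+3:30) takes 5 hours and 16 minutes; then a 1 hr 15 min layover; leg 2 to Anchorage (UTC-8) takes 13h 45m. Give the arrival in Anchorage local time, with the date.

Convert departure to UTC: 8:23 AM − 5:45 = 2:38 AM UTC on Oct 7.
Add 5 hours and 16 minutes leg 1 → 7:54 AM UTC.
Add 1 hour 15 minutes layover in Tehran → 9:09 AM UTC.
Add 13 hours and 45 minutes leg 2 → 10:54 PM UTC.
Anchorage is UTC−8:00, so local arrival = 10:54 PM − 8:00 = 2:54 PM on Oct 7.

2:54 PM on October 7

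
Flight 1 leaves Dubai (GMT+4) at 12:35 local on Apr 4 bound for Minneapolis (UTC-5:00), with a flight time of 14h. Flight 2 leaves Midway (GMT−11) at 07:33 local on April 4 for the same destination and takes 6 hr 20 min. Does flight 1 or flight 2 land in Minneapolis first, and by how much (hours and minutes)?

the first, by 2 hours 18 minutes

Flight 1 in UTC: 12:35 − 4:00 = 08:35 on Apr 4.
+14 hours → arrive 22:35 UTC on Apr 4.
Flight 2 in UTC: 07:33 + 11:00 = 18:33 on Apr 4.
+6 hours and 20 minutes → arrive 00:53 UTC on Apr 5.
Flight 1 lands earlier by 2 hours 18 minutes.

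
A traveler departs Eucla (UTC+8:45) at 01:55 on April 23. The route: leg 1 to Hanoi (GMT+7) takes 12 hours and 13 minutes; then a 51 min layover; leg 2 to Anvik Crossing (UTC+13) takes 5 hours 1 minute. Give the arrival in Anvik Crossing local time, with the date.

00:15 on April 24

Convert departure to UTC: 01:55 − 8:45 = 17:10 UTC on Apr 22.
Add 12 hours 13 minutes leg 1 → 05:23 UTC (Apr 23).
Add 51 minutes layover in Hanoi → 06:14 UTC.
Add 5 hours 1 minute leg 2 → 11:15 UTC.
Anvik Crossing is UTC+13:00, so local arrival = 11:15 + 13:00 = 00:15 on Apr 24.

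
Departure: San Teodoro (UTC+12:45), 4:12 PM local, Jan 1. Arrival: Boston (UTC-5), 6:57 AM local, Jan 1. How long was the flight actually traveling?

Departure in UTC: 4:12 PM − 12:45 = 3:27 AM on Jan 1.
Arrival in UTC: 6:57 AM + 5:00 = 11:57 AM on Jan 1.
Elapsed = 11:57 AM − 3:27 AM = 8 hours 30 minutes.

8 hours 30 minutes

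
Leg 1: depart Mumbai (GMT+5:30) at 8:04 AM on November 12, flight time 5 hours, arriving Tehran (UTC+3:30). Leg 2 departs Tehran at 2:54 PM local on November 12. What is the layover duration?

3 hours 50 minutes

Convert departure to UTC: 8:04 AM − 5:30 = 2:34 AM UTC on Nov 12.
Add 5 hours flight time → 7:34 AM UTC.
Tehran is UTC+3:30, so local arrival = 7:34 AM + 3:30 = 11:04 AM on Nov 12.
Layover = 2:54 PM − 11:04 AM = 3 hours 50 minutes.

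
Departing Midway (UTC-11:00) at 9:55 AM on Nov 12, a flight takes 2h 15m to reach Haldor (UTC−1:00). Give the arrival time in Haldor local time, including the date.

10:10 PM on Nov 12

Haldor is 10:00 ahead of Midway.
After 2 hours and 15 minutes it is 12:10 PM in Midway.
Shift by the zone difference: 12:10 PM + 10:00 = 10:10 PM on Nov 12 in Haldor.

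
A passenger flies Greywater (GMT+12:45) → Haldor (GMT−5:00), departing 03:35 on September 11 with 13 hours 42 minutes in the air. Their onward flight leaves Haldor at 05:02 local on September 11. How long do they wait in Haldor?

Convert departure to UTC: 03:35 − 12:45 = 14:50 UTC on Sep 10.
Add 13 hours and 42 minutes flight time → 04:32 UTC (Sep 11).
Haldor is UTC−5:00, so local arrival = 04:32 − 5:00 = 23:32 on Sep 10.
Layover = 05:02 − 23:32 (+1 day) = 5 hours 30 minutes.

5 hours 30 minutes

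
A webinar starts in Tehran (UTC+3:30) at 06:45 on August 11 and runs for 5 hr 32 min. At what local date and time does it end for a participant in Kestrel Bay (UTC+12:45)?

Convert start to UTC: 06:45 − 3:30 = 03:15 UTC on Aug 11.
Add 5 hours 32 minutes duration → 08:47 UTC.
Kestrel Bay is UTC+12:45, so local end time = 08:47 + 12:45 = 21:32 on Aug 11.

21:32 on August 11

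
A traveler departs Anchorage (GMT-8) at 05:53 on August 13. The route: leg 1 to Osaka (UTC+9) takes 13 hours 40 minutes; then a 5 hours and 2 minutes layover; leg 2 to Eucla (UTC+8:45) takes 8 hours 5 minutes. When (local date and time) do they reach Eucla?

01:25 on Aug 15

Convert departure to UTC: 05:53 + 8:00 = 13:53 UTC on Aug 13.
Add 13 hours 40 minutes leg 1 → 03:33 UTC (Aug 14).
Add 5 hours 2 minutes layover in Osaka → 08:35 UTC.
Add 8 hours 5 minutes leg 2 → 16:40 UTC.
Eucla is UTC+8:45, so local arrival = 16:40 + 8:45 = 01:25 on Aug 15.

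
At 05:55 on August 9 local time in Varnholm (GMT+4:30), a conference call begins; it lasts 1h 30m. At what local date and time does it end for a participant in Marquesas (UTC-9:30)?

Convert start to UTC: 05:55 − 4:30 = 01:25 UTC on Aug 9.
Add 1 hour and 30 minutes duration → 02:55 UTC.
Marquesas is UTC−9:30, so local end time = 02:55 − 9:30 = 17:25 on Aug 8.

17:25 on Aug 8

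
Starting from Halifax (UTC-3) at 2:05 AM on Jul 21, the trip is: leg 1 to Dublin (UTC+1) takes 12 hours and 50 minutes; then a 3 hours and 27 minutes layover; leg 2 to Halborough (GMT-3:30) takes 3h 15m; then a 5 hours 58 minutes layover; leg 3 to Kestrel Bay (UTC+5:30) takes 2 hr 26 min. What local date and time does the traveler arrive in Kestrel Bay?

Convert departure to UTC: 2:05 AM + 3:00 = 5:05 AM UTC on Jul 21.
Add 12 hours and 50 minutes leg 1 → 5:55 PM UTC.
Add 3 hours and 27 minutes layover in Dublin → 9:22 PM UTC.
Add 3 hours 15 minutes leg 2 → 12:37 AM UTC (Jul 22).
Add 5 hours and 58 minutes layover in Halborough → 6:35 AM UTC.
Add 2 hours 26 minutes leg 3 → 9:01 AM UTC.
Kestrel Bay is UTC+5:30, so local arrival = 9:01 AM + 5:30 = 2:31 PM on Jul 22.

2:31 PM on Jul 22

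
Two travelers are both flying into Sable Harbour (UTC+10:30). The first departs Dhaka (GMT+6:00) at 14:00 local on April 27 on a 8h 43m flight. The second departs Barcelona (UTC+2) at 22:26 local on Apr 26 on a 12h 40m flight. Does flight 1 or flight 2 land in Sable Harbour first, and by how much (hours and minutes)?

the second, by 7 hours 37 minutes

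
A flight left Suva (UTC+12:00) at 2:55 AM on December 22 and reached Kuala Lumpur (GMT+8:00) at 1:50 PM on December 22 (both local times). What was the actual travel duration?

14 hours 55 minutes

Kuala Lumpur is 4:00 behind Suva.
Clock-face elapsed time (ignoring zones) is 10 hours 55 minutes.
Actual elapsed = 10 hours 55 minutes + 4:00 = 14 hours 55 minutes.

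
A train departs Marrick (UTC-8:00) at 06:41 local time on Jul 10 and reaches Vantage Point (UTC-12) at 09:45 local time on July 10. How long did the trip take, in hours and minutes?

Departure in UTC: 06:41 + 8:00 = 14:41 on Jul 10.
Arrival in UTC: 09:45 + 12:00 = 21:45 on Jul 10.
Elapsed = 21:45 − 14:41 = 7 hours 4 minutes.

7 hours 4 minutes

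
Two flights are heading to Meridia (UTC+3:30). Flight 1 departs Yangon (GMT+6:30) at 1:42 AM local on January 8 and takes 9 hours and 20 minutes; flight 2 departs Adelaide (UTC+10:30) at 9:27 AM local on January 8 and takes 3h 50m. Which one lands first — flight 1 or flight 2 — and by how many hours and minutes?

Flight 1 in UTC: 1:42 AM − 6:30 = 7:12 PM on Jan 7.
+9 hours 20 minutes → arrive 4:32 AM UTC on Jan 8.
Flight 2 in UTC: 9:27 AM − 10:30 = 10:57 PM on Jan 7.
+3 hours 50 minutes → arrive 2:47 AM UTC on Jan 8.
Flight 2 lands earlier by 1 hour 45 minutes.

the second, by 1 hour 45 minutes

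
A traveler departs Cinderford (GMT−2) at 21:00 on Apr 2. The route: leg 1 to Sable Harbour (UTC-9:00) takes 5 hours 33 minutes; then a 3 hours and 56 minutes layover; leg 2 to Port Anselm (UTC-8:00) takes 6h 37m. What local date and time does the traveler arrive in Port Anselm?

07:06 on April 3

Convert departure to UTC: 21:00 + 2:00 = 23:00 UTC on Apr 2.
Add 5 hours and 33 minutes leg 1 → 04:33 UTC (Apr 3).
Add 3 hours and 56 minutes layover in Sable Harbour → 08:29 UTC.
Add 6 hours 37 minutes leg 2 → 15:06 UTC.
Port Anselm is UTC−8:00, so local arrival = 15:06 − 8:00 = 07:06 on Apr 3.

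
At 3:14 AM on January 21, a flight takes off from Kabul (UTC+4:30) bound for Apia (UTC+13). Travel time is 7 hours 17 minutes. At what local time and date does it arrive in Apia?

7:01 PM on January 21

Convert departure to UTC: 3:14 AM − 4:30 = 10:44 PM UTC on Jan 20.
Add 7 hours 17 minutes travel time → 6:01 AM UTC (Jan 21).
Apia is UTC+13:00, so local arrival = 6:01 AM + 13:00 = 7:01 PM on Jan 21.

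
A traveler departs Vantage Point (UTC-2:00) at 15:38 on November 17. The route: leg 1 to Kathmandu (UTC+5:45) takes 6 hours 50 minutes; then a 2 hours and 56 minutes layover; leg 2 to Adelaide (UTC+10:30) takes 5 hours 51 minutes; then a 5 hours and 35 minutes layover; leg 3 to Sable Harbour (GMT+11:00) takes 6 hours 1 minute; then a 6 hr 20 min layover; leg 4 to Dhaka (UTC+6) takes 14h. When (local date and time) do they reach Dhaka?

23:11 on November 19

Convert departure to UTC: 15:38 + 2:00 = 17:38 UTC on Nov 17.
Add 6 hours and 50 minutes leg 1 → 00:28 UTC (Nov 18).
Add 2 hours and 56 minutes layover in Kathmandu → 03:24 UTC.
Add 5 hours and 51 minutes leg 2 → 09:15 UTC.
Add 5 hours 35 minutes layover in Adelaide → 14:50 UTC.
Add 6 hours and 1 minute leg 3 → 20:51 UTC.
Add 6 hours 20 minutes layover in Sable Harbour → 03:11 UTC (Nov 19).
Add 14 hours leg 4 → 17:11 UTC.
Dhaka is UTC+6:00, so local arrival = 17:11 + 6:00 = 23:11 on Nov 19.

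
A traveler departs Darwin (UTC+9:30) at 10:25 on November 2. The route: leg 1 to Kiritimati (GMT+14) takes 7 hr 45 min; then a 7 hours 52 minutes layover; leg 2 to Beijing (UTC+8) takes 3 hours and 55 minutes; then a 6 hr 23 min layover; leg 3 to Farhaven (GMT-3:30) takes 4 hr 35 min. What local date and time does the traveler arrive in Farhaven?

03:55 on November 3

Convert departure to UTC: 10:25 − 9:30 = 00:55 UTC on Nov 2.
Add 7 hours 45 minutes leg 1 → 08:40 UTC.
Add 7 hours and 52 minutes layover in Kiritimati → 16:32 UTC.
Add 3 hours 55 minutes leg 2 → 20:27 UTC.
Add 6 hours 23 minutes layover in Beijing → 02:50 UTC (Nov 3).
Add 4 hours and 35 minutes leg 3 → 07:25 UTC.
Farhaven is UTC−3:30, so local arrival = 07:25 − 3:30 = 03:55 on Nov 3.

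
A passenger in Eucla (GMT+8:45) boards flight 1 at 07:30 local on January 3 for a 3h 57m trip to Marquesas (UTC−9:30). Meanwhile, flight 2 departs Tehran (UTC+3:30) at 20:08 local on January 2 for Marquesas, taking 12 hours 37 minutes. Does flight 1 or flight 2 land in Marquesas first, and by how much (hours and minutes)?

the first, by 2 hours 33 minutes

Flight 1 in UTC: 07:30 − 8:45 = 22:45 on Jan 2.
+3 hours 57 minutes → arrive 02:42 UTC on Jan 3.
Flight 2 in UTC: 20:08 − 3:30 = 16:38 on Jan 2.
+12 hours 37 minutes → arrive 05:15 UTC on Jan 3.
Flight 1 lands earlier by 2 hours 33 minutes.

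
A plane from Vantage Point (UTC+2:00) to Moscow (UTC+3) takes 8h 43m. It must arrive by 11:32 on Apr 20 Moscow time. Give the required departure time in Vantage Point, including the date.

Target arrival in UTC: 11:32 − 3:00 = 08:32 on Apr 20.
Subtract 8 hours 43 minutes → departure 23:49 UTC on Apr 19.
Vantage Point is UTC+2:00: 23:49 + 2:00 = 01:49 on Apr 20.

01:49 on April 20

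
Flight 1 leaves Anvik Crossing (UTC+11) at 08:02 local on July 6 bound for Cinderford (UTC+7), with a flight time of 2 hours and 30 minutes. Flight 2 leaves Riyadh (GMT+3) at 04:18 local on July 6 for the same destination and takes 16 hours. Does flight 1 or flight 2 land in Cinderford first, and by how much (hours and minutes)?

the first, by 17 hours 46 minutes

Flight 1 in UTC: 08:02 − 11:00 = 21:02 on Jul 5.
+2 hours and 30 minutes → arrive 23:32 UTC on Jul 5.
Flight 2 in UTC: 04:18 − 3:00 = 01:18 on Jul 6.
+16 hours → arrive 17:18 UTC on Jul 6.
Flight 1 lands earlier by 17 hours 46 minutes.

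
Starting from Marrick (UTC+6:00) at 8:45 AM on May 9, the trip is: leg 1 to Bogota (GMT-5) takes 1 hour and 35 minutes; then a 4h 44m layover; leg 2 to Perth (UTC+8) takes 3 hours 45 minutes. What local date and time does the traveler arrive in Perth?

8:49 PM on May 9

Convert departure to UTC: 8:45 AM − 6:00 = 2:45 AM UTC on May 9.
Add 1 hour and 35 minutes leg 1 → 4:20 AM UTC.
Add 4 hours 44 minutes layover in Bogota → 9:04 AM UTC.
Add 3 hours and 45 minutes leg 2 → 12:49 PM UTC.
Perth is UTC+8:00, so local arrival = 12:49 PM + 8:00 = 8:49 PM on May 9.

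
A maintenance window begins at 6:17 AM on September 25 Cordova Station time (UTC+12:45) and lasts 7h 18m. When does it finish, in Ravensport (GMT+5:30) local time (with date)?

6:20 AM on September 25

Convert start to UTC: 6:17 AM − 12:45 = 5:32 PM UTC on Sep 24.
Add 7 hours and 18 minutes duration → 12:50 AM UTC (Sep 25).
Ravensport is UTC+5:30, so local end time = 12:50 AM + 5:30 = 6:20 AM on Sep 25.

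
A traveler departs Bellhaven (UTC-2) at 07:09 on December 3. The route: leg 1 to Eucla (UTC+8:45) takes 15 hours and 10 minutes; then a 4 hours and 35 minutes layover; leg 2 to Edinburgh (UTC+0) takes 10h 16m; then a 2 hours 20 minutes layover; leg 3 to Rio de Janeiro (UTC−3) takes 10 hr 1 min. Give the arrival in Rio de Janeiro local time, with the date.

Convert departure to UTC: 07:09 + 2:00 = 09:09 UTC on Dec 3.
Add 15 hours and 10 minutes leg 1 → 00:19 UTC (Dec 4).
Add 4 hours and 35 minutes layover in Eucla → 04:54 UTC.
Add 10 hours 16 minutes leg 2 → 15:10 UTC.
Add 2 hours and 20 minutes layover in Edinburgh → 17:30 UTC.
Add 10 hours 1 minute leg 3 → 03:31 UTC (Dec 5).
Rio de Janeiro is UTC−3:00, so local arrival = 03:31 − 3:00 = 00:31 on Dec 5.

00:31 on Dec 5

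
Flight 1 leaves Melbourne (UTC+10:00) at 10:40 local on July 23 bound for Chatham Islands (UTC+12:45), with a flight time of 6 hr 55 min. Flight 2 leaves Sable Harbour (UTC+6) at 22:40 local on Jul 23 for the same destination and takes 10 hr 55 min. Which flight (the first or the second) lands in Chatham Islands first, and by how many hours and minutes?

Flight 1 in UTC: 10:40 − 10:00 = 00:40 on Jul 23.
+6 hours 55 minutes → arrive 07:35 UTC on Jul 23.
Flight 2 in UTC: 22:40 − 6:00 = 16:40 on Jul 23.
+10 hours and 55 minutes → arrive 03:35 UTC on Jul 24.
Flight 1 lands earlier by 20 hours.

the first, by 20 hours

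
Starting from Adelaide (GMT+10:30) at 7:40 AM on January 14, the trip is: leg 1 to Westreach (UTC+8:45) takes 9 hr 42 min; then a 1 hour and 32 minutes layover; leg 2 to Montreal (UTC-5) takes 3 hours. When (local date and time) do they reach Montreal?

6:24 AM on January 14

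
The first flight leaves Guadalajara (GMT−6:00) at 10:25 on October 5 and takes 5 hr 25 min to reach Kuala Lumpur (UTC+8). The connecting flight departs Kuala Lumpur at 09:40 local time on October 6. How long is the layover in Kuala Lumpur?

Convert departure to UTC: 10:25 + 6:00 = 16:25 UTC on Oct 5.
Add 5 hours 25 minutes flight time → 21:50 UTC.
Kuala Lumpur is UTC+8:00, so local arrival = 21:50 + 8:00 = 05:50 on Oct 6.
Layover = 09:40 − 05:50 = 3 hours 50 minutes.

3 hours 50 minutes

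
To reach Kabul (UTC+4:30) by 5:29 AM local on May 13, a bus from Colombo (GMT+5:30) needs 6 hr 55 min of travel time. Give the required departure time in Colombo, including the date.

11:34 PM on May 12

Target arrival in UTC: 5:29 AM − 4:30 = 12:59 AM on May 13.
Subtract 6 hours and 55 minutes → departure 6:04 PM UTC on May 12.
Colombo is UTC+5:30: 6:04 PM + 5:30 = 11:34 PM on May 12.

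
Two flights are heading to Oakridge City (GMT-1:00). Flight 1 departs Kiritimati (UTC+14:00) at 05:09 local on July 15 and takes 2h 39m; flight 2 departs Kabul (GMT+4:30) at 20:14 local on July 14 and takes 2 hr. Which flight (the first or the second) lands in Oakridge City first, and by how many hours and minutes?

Flight 1 in UTC: 05:09 − 14:00 = 15:09 on Jul 14.
+2 hours 39 minutes → arrive 17:48 UTC on Jul 14.
Flight 2 in UTC: 20:14 − 4:30 = 15:44 on Jul 14.
+2 hours → arrive 17:44 UTC on Jul 14.
Flight 2 lands earlier by 4 minutes.

the second, by 4 minutes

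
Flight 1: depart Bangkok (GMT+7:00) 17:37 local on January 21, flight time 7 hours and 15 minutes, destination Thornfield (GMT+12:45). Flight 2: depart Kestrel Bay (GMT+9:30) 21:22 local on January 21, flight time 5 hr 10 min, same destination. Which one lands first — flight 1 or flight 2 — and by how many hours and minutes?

the second, by 50 minutes

Flight 1 in UTC: 17:37 − 7:00 = 10:37 on Jan 21.
+7 hours 15 minutes → arrive 17:52 UTC on Jan 21.
Flight 2 in UTC: 21:22 − 9:30 = 11:52 on Jan 21.
+5 hours 10 minutes → arrive 17:02 UTC on Jan 21.
Flight 2 lands earlier by 50 minutes.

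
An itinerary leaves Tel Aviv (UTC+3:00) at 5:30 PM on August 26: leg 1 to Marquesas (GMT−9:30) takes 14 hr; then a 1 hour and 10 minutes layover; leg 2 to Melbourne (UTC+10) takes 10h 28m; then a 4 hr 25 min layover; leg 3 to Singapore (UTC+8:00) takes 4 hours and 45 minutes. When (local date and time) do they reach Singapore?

Convert departure to UTC: 5:30 PM − 3:00 = 2:30 PM UTC on Aug 26.
Add 14 hours leg 1 → 4:30 AM UTC (Aug 27).
Add 1 hour and 10 minutes layover in Marquesas → 5:40 AM UTC.
Add 10 hours and 28 minutes leg 2 → 4:08 PM UTC.
Add 4 hours 25 minutes layover in Melbourne → 8:33 PM UTC.
Add 4 hours and 45 minutes leg 3 → 1:18 AM UTC (Aug 28).
Singapore is UTC+8:00, so local arrival = 1:18 AM + 8:00 = 9:18 AM on Aug 28.

9:18 AM on Aug 28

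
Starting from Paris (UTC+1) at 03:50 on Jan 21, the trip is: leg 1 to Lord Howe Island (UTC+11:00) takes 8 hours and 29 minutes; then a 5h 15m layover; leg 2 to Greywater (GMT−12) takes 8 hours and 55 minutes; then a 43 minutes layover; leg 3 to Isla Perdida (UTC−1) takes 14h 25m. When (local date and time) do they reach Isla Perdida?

Convert departure to UTC: 03:50 − 1:00 = 02:50 UTC on Jan 21.
Add 8 hours and 29 minutes leg 1 → 11:19 UTC.
Add 5 hours 15 minutes layover in Lord Howe Island → 16:34 UTC.
Add 8 hours 55 minutes leg 2 → 01:29 UTC (Jan 22).
Add 43 minutes layover in Greywater → 02:12 UTC.
Add 14 hours and 25 minutes leg 3 → 16:37 UTC.
Isla Perdida is UTC−1:00, so local arrival = 16:37 − 1:00 = 15:37 on Jan 22.

15:37 on Jan 22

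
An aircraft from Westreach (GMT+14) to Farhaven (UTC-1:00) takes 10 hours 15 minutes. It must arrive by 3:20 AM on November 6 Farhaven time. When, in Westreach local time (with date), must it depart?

Target arrival in UTC: 3:20 AM + 1:00 = 4:20 AM on Nov 6.
Subtract 10 hours 15 minutes → departure 6:05 PM UTC on Nov 5.
Westreach is UTC+14:00: 6:05 PM + 14:00 = 8:05 AM on Nov 6.

8:05 AM on November 6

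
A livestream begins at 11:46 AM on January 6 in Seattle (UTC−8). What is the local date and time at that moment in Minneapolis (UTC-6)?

1:46 PM on January 6

Minneapolis is 2:00 ahead of Seattle.
Shift by the zone difference: 11:46 AM + 2:00 = 1:46 PM on Jan 6 in Minneapolis.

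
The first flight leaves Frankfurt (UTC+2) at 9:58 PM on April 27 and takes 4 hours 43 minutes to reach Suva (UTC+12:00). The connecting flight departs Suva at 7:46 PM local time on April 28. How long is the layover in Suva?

Convert departure to UTC: 9:58 PM − 2:00 = 7:58 PM UTC on Apr 27.
Add 4 hours and 43 minutes flight time → 12:41 AM UTC (Apr 28).
Suva is UTC+12:00, so local arrival = 12:41 AM + 12:00 = 12:41 PM on Apr 28.
Layover = 7:46 PM − 12:41 PM = 7 hours 5 minutes.

7 hours 5 minutes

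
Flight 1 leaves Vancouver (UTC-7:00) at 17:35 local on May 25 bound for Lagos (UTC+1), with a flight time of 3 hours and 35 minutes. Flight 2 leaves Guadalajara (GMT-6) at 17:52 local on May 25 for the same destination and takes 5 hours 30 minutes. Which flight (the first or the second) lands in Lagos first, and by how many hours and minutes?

the first, by 1 hour 12 minutes

Flight 1 in UTC: 17:35 + 7:00 = 00:35 on May 26.
+3 hours and 35 minutes → arrive 04:10 UTC on May 26.
Flight 2 in UTC: 17:52 + 6:00 = 23:52 on May 25.
+5 hours and 30 minutes → arrive 05:22 UTC on May 26.
Flight 1 lands earlier by 1 hour 12 minutes.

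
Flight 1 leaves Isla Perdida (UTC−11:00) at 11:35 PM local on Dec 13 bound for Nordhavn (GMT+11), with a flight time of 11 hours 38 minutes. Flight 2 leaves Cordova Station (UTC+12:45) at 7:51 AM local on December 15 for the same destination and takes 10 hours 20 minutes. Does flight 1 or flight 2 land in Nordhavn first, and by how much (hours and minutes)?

the first, by 7 hours 13 minutes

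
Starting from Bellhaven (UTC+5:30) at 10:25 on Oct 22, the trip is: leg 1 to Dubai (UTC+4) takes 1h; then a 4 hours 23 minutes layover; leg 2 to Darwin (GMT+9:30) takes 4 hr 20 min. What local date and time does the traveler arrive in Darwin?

Convert departure to UTC: 10:25 − 5:30 = 04:55 UTC on Oct 22.
Add 1 hour leg 1 → 05:55 UTC.
Add 4 hours 23 minutes layover in Dubai → 10:18 UTC.
Add 4 hours and 20 minutes leg 2 → 14:38 UTC.
Darwin is UTC+9:30, so local arrival = 14:38 + 9:30 = 00:08 on Oct 23.

00:08 on October 23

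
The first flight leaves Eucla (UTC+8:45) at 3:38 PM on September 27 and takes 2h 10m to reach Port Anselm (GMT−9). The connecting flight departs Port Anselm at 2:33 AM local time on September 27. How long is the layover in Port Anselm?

2 hours 30 minutes

Convert departure to UTC: 3:38 PM − 8:45 = 6:53 AM UTC on Sep 27.
Add 2 hours and 10 minutes flight time → 9:03 AM UTC.
Port Anselm is UTC−9:00, so local arrival = 9:03 AM − 9:00 = 12:03 AM on Sep 27.
Layover = 2:33 AM − 12:03 AM = 2 hours 30 minutes.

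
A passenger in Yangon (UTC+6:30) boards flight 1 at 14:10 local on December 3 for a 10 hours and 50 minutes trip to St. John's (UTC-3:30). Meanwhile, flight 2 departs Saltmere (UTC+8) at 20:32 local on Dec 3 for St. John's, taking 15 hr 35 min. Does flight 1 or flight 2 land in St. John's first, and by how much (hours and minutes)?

the first, by 9 hours 37 minutes

Flight 1 in UTC: 14:10 − 6:30 = 07:40 on Dec 3.
+10 hours and 50 minutes → arrive 18:30 UTC on Dec 3.
Flight 2 in UTC: 20:32 − 8:00 = 12:32 on Dec 3.
+15 hours 35 minutes → arrive 04:07 UTC on Dec 4.
Flight 1 lands earlier by 9 hours 37 minutes.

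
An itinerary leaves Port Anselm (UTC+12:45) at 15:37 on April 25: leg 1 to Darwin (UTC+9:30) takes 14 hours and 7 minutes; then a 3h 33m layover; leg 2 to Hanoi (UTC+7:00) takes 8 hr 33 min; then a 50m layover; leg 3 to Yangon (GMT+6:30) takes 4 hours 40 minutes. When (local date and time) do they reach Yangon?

17:05 on Apr 26

Convert departure to UTC: 15:37 − 12:45 = 02:52 UTC on Apr 25.
Add 14 hours and 7 minutes leg 1 → 16:59 UTC.
Add 3 hours and 33 minutes layover in Darwin → 20:32 UTC.
Add 8 hours 33 minutes leg 2 → 05:05 UTC (Apr 26).
Add 50 minutes layover in Hanoi → 05:55 UTC.
Add 4 hours and 40 minutes leg 3 → 10:35 UTC.
Yangon is UTC+6:30, so local arrival = 10:35 + 6:30 = 17:05 on Apr 26.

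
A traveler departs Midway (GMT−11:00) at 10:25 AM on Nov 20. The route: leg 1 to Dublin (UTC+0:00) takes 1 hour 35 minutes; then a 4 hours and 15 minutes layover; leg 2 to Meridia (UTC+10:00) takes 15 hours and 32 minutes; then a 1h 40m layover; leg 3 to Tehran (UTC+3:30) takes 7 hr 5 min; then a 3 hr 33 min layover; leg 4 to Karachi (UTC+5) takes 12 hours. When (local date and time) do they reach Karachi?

Convert departure to UTC: 10:25 AM + 11:00 = 9:25 PM UTC on Nov 20.
Add 1 hour and 35 minutes leg 1 → 11:00 PM UTC.
Add 4 hours and 15 minutes layover in Dublin → 3:15 AM UTC (Nov 21).
Add 15 hours and 32 minutes leg 2 → 6:47 PM UTC.
Add 1 hour and 40 minutes layover in Meridia → 8:27 PM UTC.
Add 7 hours 5 minutes leg 3 → 3:32 AM UTC (Nov 22).
Add 3 hours and 33 minutes layover in Tehran → 7:05 AM UTC.
Add 12 hours leg 4 → 7:05 PM UTC.
Karachi is UTC+5:00, so local arrival = 7:05 PM + 5:00 = 12:05 AM on Nov 23.

12:05 AM on November 23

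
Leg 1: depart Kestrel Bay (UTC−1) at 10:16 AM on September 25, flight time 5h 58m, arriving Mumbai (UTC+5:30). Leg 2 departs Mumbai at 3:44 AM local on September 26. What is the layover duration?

5 hours

Convert departure to UTC: 10:16 AM + 1:00 = 11:16 AM UTC on Sep 25.
Add 5 hours and 58 minutes flight time → 5:14 PM UTC.
Mumbai is UTC+5:30, so local arrival = 5:14 PM + 5:30 = 10:44 PM on Sep 25.
Layover = 3:44 AM − 10:44 PM (+1 day) = 5 hours.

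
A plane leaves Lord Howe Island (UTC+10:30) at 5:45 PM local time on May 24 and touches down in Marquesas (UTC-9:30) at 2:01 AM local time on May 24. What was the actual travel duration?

Marquesas is 20:00 behind Lord Howe Island.
Clock-face elapsed time (ignoring zones) is −15 hours 44 minutes.
Actual elapsed = −15 hours 44 minutes + 20:00 = 4 hours 16 minutes.

4 hours 16 minutes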